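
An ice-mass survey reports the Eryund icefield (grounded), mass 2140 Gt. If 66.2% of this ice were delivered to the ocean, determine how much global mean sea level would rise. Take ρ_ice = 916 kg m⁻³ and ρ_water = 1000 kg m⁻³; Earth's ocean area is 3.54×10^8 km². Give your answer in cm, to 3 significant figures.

≈ 0.400 cm

Eryund: 0.662 × 2140 Gt = 1.417×10^15 kg; dividing by ρ_w = 1000 kg m⁻³ gives 1.417×10^12 m³ of water.
Spread over 3.54×10^14 m² of ocean, Δh = 1.417×10^12 / 3.54×10^14 = 4.00×10^-3 m = 0.400 cm.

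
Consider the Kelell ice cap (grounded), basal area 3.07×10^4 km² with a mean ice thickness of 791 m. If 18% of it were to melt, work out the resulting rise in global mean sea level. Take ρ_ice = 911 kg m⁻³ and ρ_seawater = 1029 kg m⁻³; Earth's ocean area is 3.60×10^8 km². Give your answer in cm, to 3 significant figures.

Kelell: ice volume = 3.07×10^4 km² × 791 m = 2.428×10^4 km³; 0.18 × 2.428×10^4 × (911/1029) = 3870 km³ of water.
Spread over 3.60×10^14 m² of ocean, Δh = 3.870×10^12 / 3.60×10^14 = 0.0107 m = 1.07 cm.

≈ 1.07 cm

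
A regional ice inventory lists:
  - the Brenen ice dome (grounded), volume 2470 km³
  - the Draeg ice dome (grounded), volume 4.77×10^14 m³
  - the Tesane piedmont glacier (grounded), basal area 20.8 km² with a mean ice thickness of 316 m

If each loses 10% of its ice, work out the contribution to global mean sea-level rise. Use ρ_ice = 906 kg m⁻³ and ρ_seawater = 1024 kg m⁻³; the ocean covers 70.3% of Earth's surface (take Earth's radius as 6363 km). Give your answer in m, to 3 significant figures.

≈ 0.119 m

Brenen: 0.1 × 2470 km³ × (906/1024) = 218.5 km³ of water.
Draeg: 0.1 × 4.77×10^14 m³ × (906/1024) = 4.220×10^13 m³ of water.
Tesane: ice volume = 20.8 km² × 316 m = 6.573 km³; 0.1 × 6.573 × (906/1024) = 0.5815 km³ of water.
Total added water ≈ 4.242×10^13 m³ over 3.58×10^14 m² → Δh = 0.119 m.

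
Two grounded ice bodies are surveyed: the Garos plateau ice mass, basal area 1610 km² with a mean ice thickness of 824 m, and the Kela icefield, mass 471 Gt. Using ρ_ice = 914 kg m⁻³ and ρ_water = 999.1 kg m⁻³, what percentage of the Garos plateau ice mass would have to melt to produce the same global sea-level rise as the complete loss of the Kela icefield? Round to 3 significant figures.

≈ 38.8 %

Equal sea-level rise means equal mass of meltwater, i.e. equal mass of ice lost.
Ice mass of Kela: 4.710×10^14 kg; ice mass of Garos: 1.213×10^15 kg.
Fraction required = 4.710×10^14 / 1.213×10^15 = 0.388 → 38.8 %.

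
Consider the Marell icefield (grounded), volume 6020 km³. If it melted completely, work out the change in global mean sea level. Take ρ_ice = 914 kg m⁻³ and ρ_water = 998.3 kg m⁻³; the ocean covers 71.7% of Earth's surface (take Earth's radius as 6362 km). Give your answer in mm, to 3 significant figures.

Marell: 6020 km³ × (914/998.3) = 5512 km³ of water.
Spread over 3.65×10^14 m² of ocean, Δh = 5.512×10^12 / 3.65×10^14 = 0.0151 m = 15.1 mm.

≈ 15.1 mm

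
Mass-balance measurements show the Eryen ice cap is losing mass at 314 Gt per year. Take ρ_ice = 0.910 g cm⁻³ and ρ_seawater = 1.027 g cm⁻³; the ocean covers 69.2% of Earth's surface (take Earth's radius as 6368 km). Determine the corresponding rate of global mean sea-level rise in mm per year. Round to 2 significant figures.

≈ 0.87 mm/yr

ρ_w = 1.027 g cm⁻³ = 1027 kg m⁻³. Annual water volume added = 314 Gt / ρ_w = 3.140×10^14 kg / 1027 kg m⁻³ = 3.057×10^11 m³.
Δh per year = 3.057×10^11 / 3.53×10^14 = 8.67×10^-4 m = 0.87 mm.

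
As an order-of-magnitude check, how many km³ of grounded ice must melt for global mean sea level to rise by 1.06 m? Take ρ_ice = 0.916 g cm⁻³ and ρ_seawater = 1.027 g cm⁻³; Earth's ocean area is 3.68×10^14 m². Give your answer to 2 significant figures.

≈ 4.4×10^5 km³

Required water volume = Δh × A = 1.06 m × 3.68×10^14 m² = 3.901×10^14 m³ = 3.901×10^5 km³.
Ice volume = water volume × ρ_w/ρ_ice = 3.901×10^5 × 1027/916 = 4.4×10^5 km³.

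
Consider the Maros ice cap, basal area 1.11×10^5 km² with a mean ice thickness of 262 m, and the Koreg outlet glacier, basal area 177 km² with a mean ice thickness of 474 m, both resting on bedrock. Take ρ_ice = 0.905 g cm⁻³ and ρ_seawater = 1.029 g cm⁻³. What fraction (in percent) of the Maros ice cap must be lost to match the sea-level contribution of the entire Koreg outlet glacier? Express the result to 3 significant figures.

Equal sea-level rise means equal mass of meltwater, i.e. equal mass of ice lost.
Ice mass of Koreg: 7.593×10^13 kg; ice mass of Maros: 2.632×10^16 kg.
Fraction required = 7.593×10^13 / 2.632×10^16 = 2.88×10^-3 → 0.288 %.

≈ 0.288 %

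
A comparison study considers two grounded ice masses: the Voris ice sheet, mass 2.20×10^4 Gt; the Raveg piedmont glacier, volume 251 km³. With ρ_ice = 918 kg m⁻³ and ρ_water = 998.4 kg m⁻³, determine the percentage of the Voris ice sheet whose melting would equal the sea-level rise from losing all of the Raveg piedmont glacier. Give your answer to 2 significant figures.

Equal sea-level rise means equal mass of meltwater, i.e. equal mass of ice lost.
Ice mass of Raveg: 2.304×10^14 kg; ice mass of Voris: 2.200×10^16 kg.
Fraction required = 2.304×10^14 / 2.200×10^16 = 0.0105 → 1.0 %.

≈ 1.0 %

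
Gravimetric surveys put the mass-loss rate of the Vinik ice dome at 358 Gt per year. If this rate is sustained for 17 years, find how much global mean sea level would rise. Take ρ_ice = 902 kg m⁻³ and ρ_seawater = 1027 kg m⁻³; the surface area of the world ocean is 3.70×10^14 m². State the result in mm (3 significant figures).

Total mass lost = 358 Gt/yr × 17 yr = 6086 Gt = 6.086×10^15 kg.
ρ_w = 1027 kg m⁻³, so water volume = 6.086×10^15 / 1027 = 5.926×10^12 m³.
Δh = 5.926×10^12 / 3.70×10^14 = 0.0160 m = 16.0 mm.

≈ 16.0 mm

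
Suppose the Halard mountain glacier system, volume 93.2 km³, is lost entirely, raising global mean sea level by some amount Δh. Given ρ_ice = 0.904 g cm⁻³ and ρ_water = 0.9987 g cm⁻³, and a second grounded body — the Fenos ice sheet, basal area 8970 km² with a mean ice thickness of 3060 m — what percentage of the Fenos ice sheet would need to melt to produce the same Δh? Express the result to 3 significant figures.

≈ 0.340 %

Equal sea-level rise means equal mass of meltwater, i.e. equal mass of ice lost.
Ice mass of Halard: 8.425×10^13 kg; ice mass of Fenos: 2.481×10^16 kg.
Fraction required = 8.425×10^13 / 2.481×10^16 = 3.40×10^-3 → 0.340 %.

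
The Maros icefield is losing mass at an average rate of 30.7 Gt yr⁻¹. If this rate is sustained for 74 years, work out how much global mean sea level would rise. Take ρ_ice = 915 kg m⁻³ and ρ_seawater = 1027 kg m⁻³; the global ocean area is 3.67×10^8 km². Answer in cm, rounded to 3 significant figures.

Total mass lost = 30.7 Gt/yr × 74 yr = 2272 Gt = 2.272×10^15 kg.
ρ_w = 1027 kg m⁻³, so water volume = 2.272×10^15 / 1027 = 2.212×10^12 m³.
Δh = 2.212×10^12 / 3.67×10^14 = 6.03×10^-3 m = 0.603 cm.

≈ 0.603 cm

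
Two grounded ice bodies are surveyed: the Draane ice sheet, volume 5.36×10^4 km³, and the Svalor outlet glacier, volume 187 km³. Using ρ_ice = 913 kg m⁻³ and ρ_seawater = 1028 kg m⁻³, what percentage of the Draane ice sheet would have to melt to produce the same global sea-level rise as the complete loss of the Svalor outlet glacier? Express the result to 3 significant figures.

≈ 0.349 %

Equal sea-level rise means equal mass of meltwater, i.e. equal mass of ice lost.
Ice mass of Svalor: 1.707×10^14 kg; ice mass of Draane: 4.894×10^16 kg.
Fraction required = 1.707×10^14 / 4.894×10^16 = 3.49×10^-3 → 0.349 %.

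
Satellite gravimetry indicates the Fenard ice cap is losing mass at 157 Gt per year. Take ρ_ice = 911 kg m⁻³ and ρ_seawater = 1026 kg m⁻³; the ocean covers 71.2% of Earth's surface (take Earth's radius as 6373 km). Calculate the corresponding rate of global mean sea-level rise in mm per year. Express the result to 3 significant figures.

ρ_w = 1026 kg m⁻³. Annual water volume added = 157 Gt / ρ_w = 1.570×10^14 kg / 1026 kg m⁻³ = 1.530×10^11 m³.
Δh per year = 1.530×10^11 / 3.63×10^14 = 4.21×10^-4 m = 0.421 mm.

≈ 0.421 mm/yr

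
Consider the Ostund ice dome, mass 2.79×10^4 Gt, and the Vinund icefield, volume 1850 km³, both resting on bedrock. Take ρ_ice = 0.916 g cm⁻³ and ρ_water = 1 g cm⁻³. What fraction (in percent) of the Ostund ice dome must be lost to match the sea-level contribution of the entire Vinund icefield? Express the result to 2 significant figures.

Equal sea-level rise means equal mass of meltwater, i.e. equal mass of ice lost.
Ice mass of Vinund: 1.695×10^15 kg; ice mass of Ostund: 2.790×10^16 kg.
Fraction required = 1.695×10^15 / 2.790×10^16 = 0.0607 → 6.1 %.

≈ 6.1 %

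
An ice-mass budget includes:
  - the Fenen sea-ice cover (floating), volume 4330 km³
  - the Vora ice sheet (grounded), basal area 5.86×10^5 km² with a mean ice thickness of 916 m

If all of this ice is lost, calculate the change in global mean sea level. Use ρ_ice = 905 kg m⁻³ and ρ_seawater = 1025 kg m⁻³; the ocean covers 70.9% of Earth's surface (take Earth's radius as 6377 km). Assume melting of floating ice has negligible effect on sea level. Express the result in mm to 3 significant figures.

≈ 1310 mm

The Fenen sea-ice cover is floating and already displaces its own weight of water, so its melt adds essentially nothing to sea level.
Vora: ice volume = 5.86×10^5 km² × 916 m = 5.368×10^5 km³; 5.368×10^5 × (905/1025) = 4.739×10^5 km³ of water.
Total added water ≈ 4.739×10^14 m³ over 3.62×10^14 m² → Δh = 1.31 m = 1310 mm.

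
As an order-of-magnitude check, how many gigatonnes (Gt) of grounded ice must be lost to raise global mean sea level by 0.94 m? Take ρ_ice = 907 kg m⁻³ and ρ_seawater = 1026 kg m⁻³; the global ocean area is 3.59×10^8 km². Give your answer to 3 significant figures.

≈ 3.46×10^5 Gt

Required water volume = Δh × A = 0.94 m × 3.59×10^14 m² = 3.375×10^14 m³.
ρ_w = 1026 kg m⁻³, so the mass of water = 3.375×10^14 m³ × 1026 kg m⁻³ = 3.462×10^17 kg = 3.46×10^5 Gt (and the same mass of ice, by conservation).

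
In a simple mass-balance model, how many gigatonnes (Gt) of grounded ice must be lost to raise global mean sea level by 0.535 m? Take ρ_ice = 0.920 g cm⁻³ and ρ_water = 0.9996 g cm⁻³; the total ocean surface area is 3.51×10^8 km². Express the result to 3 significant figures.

Required water volume = Δh × A = 0.535 m × 3.51×10^14 m² = 1.878×10^14 m³.
ρ_w = 0.9996 g cm⁻³ = 999.6 kg m⁻³, so the mass of water = 1.878×10^14 m³ × 999.6 kg m⁻³ = 1.877×10^17 kg = 1.88×10^5 Gt (and the same mass of ice, by conservation).

≈ 1.88×10^5 Gt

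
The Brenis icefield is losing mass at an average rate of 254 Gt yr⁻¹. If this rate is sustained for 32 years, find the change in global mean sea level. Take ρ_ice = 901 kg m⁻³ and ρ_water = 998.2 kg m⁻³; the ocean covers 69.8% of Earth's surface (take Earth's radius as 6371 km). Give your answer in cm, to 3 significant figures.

≈ 2.29 cm

Total mass lost = 254 Gt/yr × 32 yr = 8128 Gt = 8.128×10^15 kg.
ρ_w = 998.2 kg m⁻³, so water volume = 8.128×10^15 / 998.2 = 8.143×10^12 m³.
Δh = 8.143×10^12 / 3.56×10^14 = 0.0229 m = 2.29 cm.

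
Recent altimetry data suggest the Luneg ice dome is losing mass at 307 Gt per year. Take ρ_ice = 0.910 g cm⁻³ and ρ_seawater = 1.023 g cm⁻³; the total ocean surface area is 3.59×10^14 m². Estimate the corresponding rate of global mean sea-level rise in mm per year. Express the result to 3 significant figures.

≈ 0.836 mm/yr

ρ_w = 1.023 g cm⁻³ = 1023 kg m⁻³. Annual water volume added = 307 Gt / ρ_w = 3.070×10^14 kg / 1023 kg m⁻³ = 3.001×10^11 m³.
Δh per year = 3.001×10^11 / 3.59×10^14 = 8.36×10^-4 m = 0.836 mm.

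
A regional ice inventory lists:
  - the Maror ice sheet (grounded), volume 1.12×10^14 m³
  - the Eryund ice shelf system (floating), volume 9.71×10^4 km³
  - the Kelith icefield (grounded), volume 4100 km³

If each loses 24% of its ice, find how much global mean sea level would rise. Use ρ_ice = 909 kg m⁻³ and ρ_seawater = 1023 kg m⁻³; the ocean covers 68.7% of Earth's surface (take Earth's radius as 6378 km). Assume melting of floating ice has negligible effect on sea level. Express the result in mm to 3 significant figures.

Maror: 0.24 × 1.12×10^14 m³ × (909/1023) = 2.388×10^13 m³ of water.
The Eryund ice shelf system is floating and already displaces its own weight of water, so its melt adds essentially nothing to sea level.
Kelith: 0.24 × 4100 km³ × (909/1023) = 874.3 km³ of water.
Total added water ≈ 2.476×10^13 m³ over 3.51×10^14 m² → Δh = 0.0705 m = 70.5 mm.

≈ 70.5 mm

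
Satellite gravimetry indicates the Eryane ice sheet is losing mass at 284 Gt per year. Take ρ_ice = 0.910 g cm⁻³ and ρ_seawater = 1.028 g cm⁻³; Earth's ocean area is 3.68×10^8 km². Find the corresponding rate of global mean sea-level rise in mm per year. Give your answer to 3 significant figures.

≈ 0.751 mm/yr

ρ_w = 1.028 g cm⁻³ = 1028 kg m⁻³. Annual water volume added = 284 Gt / ρ_w = 2.840×10^14 kg / 1028 kg m⁻³ = 2.763×10^11 m³.
Δh per year = 2.763×10^11 / 3.68×10^14 = 7.51×10^-4 m = 0.751 mm.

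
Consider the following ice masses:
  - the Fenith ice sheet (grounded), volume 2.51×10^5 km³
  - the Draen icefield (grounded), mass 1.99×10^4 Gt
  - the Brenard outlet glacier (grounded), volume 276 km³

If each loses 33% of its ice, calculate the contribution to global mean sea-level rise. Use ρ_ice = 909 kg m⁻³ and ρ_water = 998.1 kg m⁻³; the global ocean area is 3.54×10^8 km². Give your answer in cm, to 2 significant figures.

Fenith: 0.33 × 2.51×10^5 km³ × (909/998.1) = 7.544×10^4 km³ of water.
Draen: 0.33 × 1.99×10^4 Gt = 6.567×10^15 kg; dividing by ρ_w = 998.1 kg m⁻³ gives 6.580×10^12 m³ of water.
Brenard: 0.33 × 276 km³ × (909/998.1) = 82.95 km³ of water.
Total added water ≈ 8.210×10^13 m³ over 3.54×10^14 m² → Δh = 0.232 m = 23 cm.

≈ 23 cm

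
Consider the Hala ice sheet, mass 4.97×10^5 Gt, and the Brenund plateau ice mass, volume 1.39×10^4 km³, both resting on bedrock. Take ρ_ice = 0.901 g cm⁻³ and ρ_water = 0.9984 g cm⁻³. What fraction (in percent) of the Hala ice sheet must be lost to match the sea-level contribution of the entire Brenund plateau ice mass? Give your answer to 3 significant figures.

Equal sea-level rise means equal mass of meltwater, i.e. equal mass of ice lost.
Ice mass of Brenund: 1.252×10^16 kg; ice mass of Hala: 4.970×10^17 kg.
Fraction required = 1.252×10^16 / 4.970×10^17 = 0.0252 → 2.52 %.

≈ 2.52 %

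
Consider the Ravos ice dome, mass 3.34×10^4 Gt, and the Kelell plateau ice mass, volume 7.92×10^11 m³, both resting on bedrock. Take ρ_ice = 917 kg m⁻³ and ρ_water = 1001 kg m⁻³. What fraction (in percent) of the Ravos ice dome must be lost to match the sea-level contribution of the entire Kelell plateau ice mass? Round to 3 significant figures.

Equal sea-level rise means equal mass of meltwater, i.e. equal mass of ice lost.
Ice mass of Kelell: 7.263×10^14 kg; ice mass of Ravos: 3.340×10^16 kg.
Fraction required = 7.263×10^14 / 3.340×10^16 = 0.0217 → 2.17 %.

≈ 2.17 %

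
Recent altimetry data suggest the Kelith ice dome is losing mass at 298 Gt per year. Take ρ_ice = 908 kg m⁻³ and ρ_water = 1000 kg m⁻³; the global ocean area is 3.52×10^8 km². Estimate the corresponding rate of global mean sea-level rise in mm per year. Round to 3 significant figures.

ρ_w = 1000 kg m⁻³. Annual water volume added = 298 Gt / ρ_w = 2.980×10^14 kg / 1000 kg m⁻³ = 2.980×10^11 m³.
Δh per year = 2.980×10^11 / 3.52×10^14 = 8.47×10^-4 m = 0.847 mm.

≈ 0.847 mm/yr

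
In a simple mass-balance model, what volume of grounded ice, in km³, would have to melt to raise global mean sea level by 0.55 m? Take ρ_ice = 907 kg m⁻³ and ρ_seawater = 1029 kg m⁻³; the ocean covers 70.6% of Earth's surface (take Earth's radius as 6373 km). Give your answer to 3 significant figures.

Required water volume = Δh × A = 0.55 m × 3.60×10^14 m² = 1.982×10^14 m³ = 1.982×10^5 km³.
Ice volume = water volume × ρ_w/ρ_ice = 1.982×10^5 × 1029/907 = 2.25×10^5 km³.

≈ 2.25×10^5 km³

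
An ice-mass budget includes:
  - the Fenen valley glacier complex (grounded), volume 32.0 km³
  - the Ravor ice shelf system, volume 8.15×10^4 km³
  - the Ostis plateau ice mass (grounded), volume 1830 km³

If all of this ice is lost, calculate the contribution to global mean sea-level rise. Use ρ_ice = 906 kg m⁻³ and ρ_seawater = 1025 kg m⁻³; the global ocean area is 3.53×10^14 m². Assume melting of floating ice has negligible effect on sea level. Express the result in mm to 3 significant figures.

≈ 4.66 mm

Fenen: 32.0 km³ × (906/1025) = 28.28 km³ of water.
The Ravor ice shelf system is floating and already displaces its own weight of water, so its melt adds essentially nothing to sea level.
Ostis: 1830 km³ × (906/1025) = 1618 km³ of water.
Total added water ≈ 1.646×10^12 m³ over 3.53×10^14 m² → Δh = 4.66×10^-3 m = 4.66 mm.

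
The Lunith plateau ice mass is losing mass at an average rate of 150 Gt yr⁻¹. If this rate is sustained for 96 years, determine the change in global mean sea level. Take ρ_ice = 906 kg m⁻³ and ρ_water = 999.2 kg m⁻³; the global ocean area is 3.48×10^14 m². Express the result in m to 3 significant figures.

≈ 0.0414 m

Total mass lost = 150 Gt/yr × 96 yr = 1.440×10^4 Gt = 1.440×10^16 kg.
ρ_w = 999.2 kg m⁻³, so water volume = 1.440×10^16 / 999.2 = 1.441×10^13 m³.
Δh = 1.441×10^13 / 3.48×10^14 = 0.0414 m.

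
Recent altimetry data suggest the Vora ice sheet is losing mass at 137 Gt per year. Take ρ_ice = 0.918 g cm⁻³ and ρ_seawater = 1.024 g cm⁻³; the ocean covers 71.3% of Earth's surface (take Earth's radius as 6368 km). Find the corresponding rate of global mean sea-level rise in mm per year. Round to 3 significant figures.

ρ_w = 1.024 g cm⁻³ = 1024 kg m⁻³. Annual water volume added = 137 Gt / ρ_w = 1.370×10^14 kg / 1024 kg m⁻³ = 1.338×10^11 m³.
Δh per year = 1.338×10^11 / 3.63×10^14 = 3.68×10^-4 m = 0.368 mm.

≈ 0.368 mm/yr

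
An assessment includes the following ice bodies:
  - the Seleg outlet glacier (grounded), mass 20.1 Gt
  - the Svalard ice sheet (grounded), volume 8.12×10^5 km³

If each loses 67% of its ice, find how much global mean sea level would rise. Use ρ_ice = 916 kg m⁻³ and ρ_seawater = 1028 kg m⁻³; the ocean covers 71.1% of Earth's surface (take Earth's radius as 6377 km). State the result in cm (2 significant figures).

Seleg: 0.67 × 20.1 Gt = 1.347×10^13 kg; dividing by ρ_w = 1028 kg m⁻³ gives 1.310×10^10 m³ of water.
Svalard: 0.67 × 8.12×10^5 km³ × (916/1028) = 4.848×10^5 km³ of water.
Total added water ≈ 4.848×10^14 m³ over 3.63×10^14 m² → Δh = 1.33 m = 130 cm.

≈ 130 cm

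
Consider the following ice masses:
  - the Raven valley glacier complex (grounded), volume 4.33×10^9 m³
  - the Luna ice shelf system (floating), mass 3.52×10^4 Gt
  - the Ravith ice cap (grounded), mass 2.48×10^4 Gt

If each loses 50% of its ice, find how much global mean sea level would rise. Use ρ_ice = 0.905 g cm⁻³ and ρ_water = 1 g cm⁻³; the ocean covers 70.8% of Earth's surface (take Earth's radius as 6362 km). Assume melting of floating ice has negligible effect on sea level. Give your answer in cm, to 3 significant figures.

≈ 3.44 cm

Raven: 0.5 × 4.33×10^9 m³ × (905/1000) = 1.959×10^9 m³ of water.
The Luna ice shelf system is floating and already displaces its own weight of water, so its melt adds essentially nothing to sea level.
Ravith: 0.5 × 2.48×10^4 Gt = 1.240×10^16 kg; dividing by ρ_w = 1 g cm⁻³ = 1000 kg m⁻³ gives 1.240×10^13 m³ of water.
Total added water ≈ 1.240×10^13 m³ over 3.60×10^14 m² → Δh = 0.0344 m = 3.44 cm.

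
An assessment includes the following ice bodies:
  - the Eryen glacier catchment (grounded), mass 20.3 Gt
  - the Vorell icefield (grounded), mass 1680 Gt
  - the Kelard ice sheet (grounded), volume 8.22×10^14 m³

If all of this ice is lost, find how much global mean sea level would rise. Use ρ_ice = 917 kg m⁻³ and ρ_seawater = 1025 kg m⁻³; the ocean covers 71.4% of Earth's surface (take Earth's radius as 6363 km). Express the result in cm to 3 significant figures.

Eryen: 20.3 Gt = 2.030×10^13 kg; dividing by ρ_w = 1025 kg m⁻³ gives 1.980×10^10 m³ of water.
Vorell: 1680 Gt = 1.680×10^15 kg; dividing by ρ_w = 1025 kg m⁻³ gives 1.639×10^12 m³ of water.
Kelard: 8.22×10^14 m³ × (917/1025) = 7.354×10^14 m³ of water.
Total added water ≈ 7.370×10^14 m³ over 3.63×10^14 m² → Δh = 2.03 m = 203 cm.

≈ 203 cm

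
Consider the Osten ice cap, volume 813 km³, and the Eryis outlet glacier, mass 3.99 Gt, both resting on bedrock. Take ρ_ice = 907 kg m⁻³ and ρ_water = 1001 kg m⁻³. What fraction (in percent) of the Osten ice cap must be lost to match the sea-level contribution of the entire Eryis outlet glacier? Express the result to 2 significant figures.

Equal sea-level rise means equal mass of meltwater, i.e. equal mass of ice lost.
Ice mass of Eryis: 3.990×10^12 kg; ice mass of Osten: 7.374×10^14 kg.
Fraction required = 3.990×10^12 / 7.374×10^14 = 5.41×10^-3 → 0.54 %.

≈ 0.54 %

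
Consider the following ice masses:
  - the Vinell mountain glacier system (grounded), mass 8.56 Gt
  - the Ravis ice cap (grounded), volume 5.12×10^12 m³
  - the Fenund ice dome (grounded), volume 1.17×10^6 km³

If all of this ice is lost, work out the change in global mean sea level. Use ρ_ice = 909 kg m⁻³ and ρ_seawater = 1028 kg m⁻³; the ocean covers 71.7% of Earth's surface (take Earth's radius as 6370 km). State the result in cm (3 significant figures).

Vinell: 8.56 Gt = 8.560×10^12 kg; dividing by ρ_w = 1028 kg m⁻³ gives 8.327×10^9 m³ of water.
Ravis: 5.12×10^12 m³ × (909/1028) = 4.527×10^12 m³ of water.
Fenund: 1.17×10^6 km³ × (909/1028) = 1.035×10^6 km³ of water.
Total added water ≈ 1.039×10^15 m³ over 3.66×10^14 m² → Δh = 2.84 m = 284 cm.

≈ 284 cm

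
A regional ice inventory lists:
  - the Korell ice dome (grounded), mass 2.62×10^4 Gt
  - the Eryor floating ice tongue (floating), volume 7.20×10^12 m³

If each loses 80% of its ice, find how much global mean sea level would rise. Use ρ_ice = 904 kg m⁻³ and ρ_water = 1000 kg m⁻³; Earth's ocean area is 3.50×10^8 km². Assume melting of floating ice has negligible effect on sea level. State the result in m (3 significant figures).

≈ 0.0599 m

Korell: 0.8 × 2.62×10^4 Gt = 2.096×10^16 kg; dividing by ρ_w = 1000 kg m⁻³ gives 2.096×10^13 m³ of water.
The Eryor floating ice tongue is floating and already displaces its own weight of water, so its melt adds essentially nothing to sea level.
Total added water ≈ 2.096×10^13 m³ over 3.50×10^14 m² → Δh = 0.0599 m.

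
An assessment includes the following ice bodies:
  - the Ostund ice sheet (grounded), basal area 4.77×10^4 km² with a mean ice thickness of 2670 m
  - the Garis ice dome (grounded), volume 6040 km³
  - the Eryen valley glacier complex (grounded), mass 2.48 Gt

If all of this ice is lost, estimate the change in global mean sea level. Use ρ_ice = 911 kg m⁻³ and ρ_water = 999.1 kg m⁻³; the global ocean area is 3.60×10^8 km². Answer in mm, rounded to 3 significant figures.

Ostund: ice volume = 4.77×10^4 km² × 2670 m = 1.274×10^5 km³; 1.274×10^5 × (911/999.1) = 1.161×10^5 km³ of water.
Garis: 6040 km³ × (911/999.1) = 5507 km³ of water.
Eryen: 2.48 Gt = 2.480×10^12 kg; dividing by ρ_w = 999.1 kg m⁻³ gives 2.482×10^9 m³ of water.
Total added water ≈ 1.216×10^14 m³ over 3.60×10^14 m² → Δh = 0.338 m = 338 mm.

≈ 338 mm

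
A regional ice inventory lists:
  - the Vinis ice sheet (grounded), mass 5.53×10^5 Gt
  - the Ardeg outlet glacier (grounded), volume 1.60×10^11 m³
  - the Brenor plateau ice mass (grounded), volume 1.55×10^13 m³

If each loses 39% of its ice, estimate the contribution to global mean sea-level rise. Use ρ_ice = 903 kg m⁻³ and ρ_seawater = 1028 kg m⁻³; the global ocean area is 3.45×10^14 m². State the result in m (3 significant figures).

Vinis: 0.39 × 5.53×10^5 Gt = 2.157×10^17 kg; dividing by ρ_w = 1028 kg m⁻³ gives 2.098×10^14 m³ of water.
Ardeg: 0.39 × 1.60×10^11 m³ × (903/1028) = 5.481×10^10 m³ of water.
Brenor: 0.39 × 1.55×10^13 m³ × (903/1028) = 5.310×10^12 m³ of water.
Total added water ≈ 2.152×10^14 m³ over 3.45×10^14 m² → Δh = 0.624 m.

≈ 0.624 m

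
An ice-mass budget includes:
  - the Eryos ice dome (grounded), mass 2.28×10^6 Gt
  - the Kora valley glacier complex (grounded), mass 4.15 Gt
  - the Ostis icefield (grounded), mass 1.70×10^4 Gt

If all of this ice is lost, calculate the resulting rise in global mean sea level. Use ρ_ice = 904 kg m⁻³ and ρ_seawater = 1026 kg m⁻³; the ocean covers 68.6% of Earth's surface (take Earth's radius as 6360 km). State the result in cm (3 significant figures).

Eryos: 2.28×10^6 Gt = 2.280×10^18 kg; dividing by ρ_w = 1026 kg m⁻³ gives 2.222×10^15 m³ of water.
Kora: 4.15 Gt = 4.150×10^12 kg; dividing by ρ_w = 1026 kg m⁻³ gives 4.045×10^9 m³ of water.
Ostis: 1.70×10^4 Gt = 1.700×10^16 kg; dividing by ρ_w = 1026 kg m⁻³ gives 1.657×10^13 m³ of water.
Total added water ≈ 2.239×10^15 m³ over 3.49×10^14 m² → Δh = 6.42 m = 642 cm.

≈ 642 cm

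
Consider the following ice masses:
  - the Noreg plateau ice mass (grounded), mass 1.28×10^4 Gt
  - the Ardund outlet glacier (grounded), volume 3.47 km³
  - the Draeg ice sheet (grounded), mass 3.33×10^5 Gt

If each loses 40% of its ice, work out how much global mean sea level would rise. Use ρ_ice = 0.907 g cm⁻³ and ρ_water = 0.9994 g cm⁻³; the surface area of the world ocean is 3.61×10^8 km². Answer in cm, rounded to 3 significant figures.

Noreg: 0.4 × 1.28×10^4 Gt = 5.120×10^15 kg; dividing by ρ_w = 0.9994 g cm⁻³ = 999.4 kg m⁻³ gives 5.123×10^12 m³ of water.
Ardund: 0.4 × 3.47 km³ × (907/999.4) = 1.260 km³ of water.
Draeg: 0.4 × 3.33×10^5 Gt = 1.332×10^17 kg; dividing by ρ_w = 999.4 kg m⁻³ gives 1.333×10^14 m³ of water.
Total added water ≈ 1.384×10^14 m³ over 3.61×10^14 m² → Δh = 0.383 m = 38.3 cm.

≈ 38.3 cm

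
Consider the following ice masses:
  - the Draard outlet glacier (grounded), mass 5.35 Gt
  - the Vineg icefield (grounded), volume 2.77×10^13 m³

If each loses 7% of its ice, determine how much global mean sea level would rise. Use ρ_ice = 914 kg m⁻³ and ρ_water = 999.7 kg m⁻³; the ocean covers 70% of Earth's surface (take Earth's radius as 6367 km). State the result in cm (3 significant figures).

Draard: 0.07 × 5.35 Gt = 3.745×10^11 kg; dividing by ρ_w = 999.7 kg m⁻³ gives 3.746×10^8 m³ of water.
Vineg: 0.07 × 2.77×10^13 m³ × (914/999.7) = 1.773×10^12 m³ of water.
Total added water ≈ 1.773×10^12 m³ over 3.57×10^14 m² → Δh = 4.97×10^-3 m = 0.497 cm.

≈ 0.497 cm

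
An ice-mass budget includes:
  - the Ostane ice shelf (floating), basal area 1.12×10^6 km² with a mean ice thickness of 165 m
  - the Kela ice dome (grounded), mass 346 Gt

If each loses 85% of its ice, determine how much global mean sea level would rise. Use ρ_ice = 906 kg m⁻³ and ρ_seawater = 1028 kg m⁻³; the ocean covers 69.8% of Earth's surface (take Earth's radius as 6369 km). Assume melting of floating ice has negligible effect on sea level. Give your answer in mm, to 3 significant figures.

≈ 0.804 mm

The Ostane ice shelf is floating and already displaces its own weight of water, so its melt adds essentially nothing to sea level.
Kela: 0.85 × 346 Gt = 2.941×10^14 kg; dividing by ρ_w = 1028 kg m⁻³ gives 2.861×10^11 m³ of water.
Total added water ≈ 2.861×10^11 m³ over 3.56×10^14 m² → Δh = 8.04×10^-4 m = 0.804 mm.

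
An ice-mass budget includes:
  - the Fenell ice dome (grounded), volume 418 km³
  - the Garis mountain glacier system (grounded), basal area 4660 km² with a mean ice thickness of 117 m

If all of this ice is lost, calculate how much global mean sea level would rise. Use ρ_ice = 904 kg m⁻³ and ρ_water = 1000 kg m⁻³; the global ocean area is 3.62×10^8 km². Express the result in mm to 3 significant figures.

Fenell: 418 km³ × (904/1000) = 377.9 km³ of water.
Garis: ice volume = 4660 km² × 117 m = 545.2 km³; 545.2 × (904/1000) = 492.9 km³ of water.
Total added water ≈ 8.708×10^11 m³ over 3.62×10^14 m² → Δh = 2.41×10^-3 m = 2.41 mm.

≈ 2.41 mm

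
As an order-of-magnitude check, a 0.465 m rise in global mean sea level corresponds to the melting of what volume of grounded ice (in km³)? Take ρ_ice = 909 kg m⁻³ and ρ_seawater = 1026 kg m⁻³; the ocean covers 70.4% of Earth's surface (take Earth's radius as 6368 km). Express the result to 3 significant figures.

Required water volume = Δh × A = 0.465 m × 3.59×10^14 m² = 1.668×10^14 m³ = 1.668×10^5 km³.
Ice volume = water volume × ρ_w/ρ_ice = 1.668×10^5 × 1026/909 = 1.88×10^5 km³.

≈ 1.88×10^5 km³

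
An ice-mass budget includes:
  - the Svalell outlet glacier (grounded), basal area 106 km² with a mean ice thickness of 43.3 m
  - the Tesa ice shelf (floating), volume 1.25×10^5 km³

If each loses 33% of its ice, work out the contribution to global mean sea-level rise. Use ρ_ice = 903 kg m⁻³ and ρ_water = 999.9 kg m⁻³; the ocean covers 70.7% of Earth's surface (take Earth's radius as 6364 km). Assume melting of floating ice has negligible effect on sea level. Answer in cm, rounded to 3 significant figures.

Svalell: ice volume = 106 km² × 43.3 m = 4.590 km³; 0.33 × 4.590 × (903/999.9) = 1.368 km³ of water.
The Tesa ice shelf is floating and already displaces its own weight of water, so its melt adds essentially nothing to sea level.
Total added water ≈ 1.368×10^9 m³ over 3.60×10^14 m² → Δh = 3.80×10^-6 m = 3.80×10^-4 cm.

≈ 3.80×10^-4 cm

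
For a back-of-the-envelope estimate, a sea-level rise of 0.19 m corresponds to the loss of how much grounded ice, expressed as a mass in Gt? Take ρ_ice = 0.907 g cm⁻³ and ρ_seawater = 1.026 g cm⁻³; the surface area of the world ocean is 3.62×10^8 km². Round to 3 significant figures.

Required water volume = Δh × A = 0.19 m × 3.62×10^14 m² = 6.878×10^13 m³.
ρ_w = 1.026 g cm⁻³ = 1026 kg m⁻³, so the mass of water = 6.878×10^13 m³ × 1026 kg m⁻³ = 7.057×10^16 kg = 7.06×10^4 Gt (and the same mass of ice, by conservation).

≈ 7.06×10^4 Gt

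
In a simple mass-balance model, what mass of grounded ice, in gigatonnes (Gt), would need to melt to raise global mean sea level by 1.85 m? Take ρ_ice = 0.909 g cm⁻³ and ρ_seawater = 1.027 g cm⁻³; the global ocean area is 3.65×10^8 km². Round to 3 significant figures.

Required water volume = Δh × A = 1.85 m × 3.65×10^14 m² = 6.752×10^14 m³.
ρ_w = 1.027 g cm⁻³ = 1027 kg m⁻³, so the mass of water = 6.752×10^14 m³ × 1027 kg m⁻³ = 6.935×10^17 kg = 6.93×10^5 Gt (and the same mass of ice, by conservation).

≈ 6.93×10^5 Gt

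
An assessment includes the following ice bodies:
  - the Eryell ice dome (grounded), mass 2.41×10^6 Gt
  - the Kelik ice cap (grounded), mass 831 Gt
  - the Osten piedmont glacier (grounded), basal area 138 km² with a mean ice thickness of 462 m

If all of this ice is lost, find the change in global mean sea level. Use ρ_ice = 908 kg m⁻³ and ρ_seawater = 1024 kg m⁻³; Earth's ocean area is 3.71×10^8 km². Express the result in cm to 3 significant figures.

Eryell: 2.41×10^6 Gt = 2.410×10^18 kg; dividing by ρ_w = 1024 kg m⁻³ gives 2.354×10^15 m³ of water.
Kelik: 831 Gt = 8.310×10^14 kg; dividing by ρ_w = 1024 kg m⁻³ gives 8.115×10^11 m³ of water.
Osten: ice volume = 138 km² × 462 m = 63.76 km³; 63.76 × (908/1024) = 56.53 km³ of water.
Total added water ≈ 2.354×10^15 m³ over 3.71×10^14 m² → Δh = 6.35 m = 635 cm.

≈ 635 cm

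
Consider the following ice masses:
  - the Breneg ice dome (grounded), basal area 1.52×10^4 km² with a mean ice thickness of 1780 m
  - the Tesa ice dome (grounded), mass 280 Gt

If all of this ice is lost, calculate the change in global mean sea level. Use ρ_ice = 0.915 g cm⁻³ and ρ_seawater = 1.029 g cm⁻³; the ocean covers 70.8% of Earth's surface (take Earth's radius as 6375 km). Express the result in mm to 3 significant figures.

≈ 67.3 mm

Breneg: ice volume = 1.52×10^4 km² × 1780 m = 2.706×10^4 km³; 2.706×10^4 × (915/1029) = 2.406×10^4 km³ of water.
Tesa: 280 Gt = 2.800×10^14 kg; dividing by ρ_w = 1.029 g cm⁻³ = 1029 kg m⁻³ gives 2.721×10^11 m³ of water.
Total added water ≈ 2.433×10^13 m³ over 3.62×10^14 m² → Δh = 0.0673 m = 67.3 mm.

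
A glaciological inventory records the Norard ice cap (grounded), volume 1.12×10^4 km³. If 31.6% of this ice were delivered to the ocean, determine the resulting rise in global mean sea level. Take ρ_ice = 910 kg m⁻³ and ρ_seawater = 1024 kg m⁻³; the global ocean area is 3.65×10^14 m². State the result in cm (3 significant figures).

≈ 0.862 cm

Norard: 0.316 × 1.12×10^4 km³ × (910/1024) = 3145 km³ of water.
Spread over 3.65×10^14 m² of ocean, Δh = 3.145×10^12 / 3.65×10^14 = 8.62×10^-3 m = 0.862 cm.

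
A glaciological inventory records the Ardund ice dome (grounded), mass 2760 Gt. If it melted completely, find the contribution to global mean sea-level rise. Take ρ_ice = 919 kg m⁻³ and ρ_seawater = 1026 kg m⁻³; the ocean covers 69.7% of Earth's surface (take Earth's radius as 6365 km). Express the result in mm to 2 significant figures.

Ardund: 2760 Gt = 2.760×10^15 kg; dividing by ρ_w = 1026 kg m⁻³ gives 2.690×10^12 m³ of water.
Spread over 3.55×10^14 m² of ocean, Δh = 2.690×10^12 / 3.55×10^14 = 7.58×10^-3 m = 7.6 mm.

≈ 7.6 mm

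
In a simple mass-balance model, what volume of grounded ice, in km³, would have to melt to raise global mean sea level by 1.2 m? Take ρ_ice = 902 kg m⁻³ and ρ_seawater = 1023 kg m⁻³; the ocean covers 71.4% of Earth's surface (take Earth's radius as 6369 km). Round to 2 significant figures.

≈ 5.0×10^5 km³

Required water volume = Δh × A = 1.2 m × 3.64×10^14 m² = 4.367×10^14 m³ = 4.367×10^5 km³.
Ice volume = water volume × ρ_w/ρ_ice = 4.367×10^5 × 1023/902 = 5.0×10^5 km³.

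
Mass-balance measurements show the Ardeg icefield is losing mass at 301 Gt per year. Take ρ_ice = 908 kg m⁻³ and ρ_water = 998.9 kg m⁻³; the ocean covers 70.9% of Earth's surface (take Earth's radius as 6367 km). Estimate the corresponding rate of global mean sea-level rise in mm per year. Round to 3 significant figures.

≈ 0.834 mm/yr

ρ_w = 998.9 kg m⁻³. Annual water volume added = 301 Gt / ρ_w = 3.010×10^14 kg / 998.9 kg m⁻³ = 3.013×10^11 m³.
Δh per year = 3.013×10^11 / 3.61×10^14 = 8.34×10^-4 m = 0.834 mm.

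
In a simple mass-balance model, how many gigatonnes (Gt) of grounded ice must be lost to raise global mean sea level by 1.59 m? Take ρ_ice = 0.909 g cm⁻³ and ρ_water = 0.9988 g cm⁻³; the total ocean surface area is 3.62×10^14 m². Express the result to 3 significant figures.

Required water volume = Δh × A = 1.59 m × 3.62×10^14 m² = 5.756×10^14 m³.
ρ_w = 0.9988 g cm⁻³ = 998.8 kg m⁻³, so the mass of water = 5.756×10^14 m³ × 998.8 kg m⁻³ = 5.749×10^17 kg = 5.75×10^5 Gt (and the same mass of ice, by conservation).

≈ 5.75×10^5 Gt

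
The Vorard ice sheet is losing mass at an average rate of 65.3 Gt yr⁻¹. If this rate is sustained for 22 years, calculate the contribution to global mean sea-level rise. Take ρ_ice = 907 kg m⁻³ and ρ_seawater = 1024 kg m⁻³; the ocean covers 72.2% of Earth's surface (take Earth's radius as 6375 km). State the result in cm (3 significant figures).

≈ 0.380 cm

Total mass lost = 65.3 Gt/yr × 22 yr = 1437 Gt = 1.437×10^15 kg.
ρ_w = 1024 kg m⁻³, so water volume = 1.437×10^15 / 1024 = 1.403×10^12 m³.
Δh = 1.403×10^12 / 3.69×10^14 = 3.80×10^-3 m = 0.380 cm.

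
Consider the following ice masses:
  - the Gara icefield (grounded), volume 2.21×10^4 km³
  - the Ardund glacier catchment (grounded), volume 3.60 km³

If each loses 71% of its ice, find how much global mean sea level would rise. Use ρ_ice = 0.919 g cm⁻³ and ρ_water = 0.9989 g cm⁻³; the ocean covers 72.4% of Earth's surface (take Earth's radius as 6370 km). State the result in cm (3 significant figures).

Gara: 0.71 × 2.21×10^4 km³ × (919/998.9) = 1.444×10^4 km³ of water.
Ardund: 0.71 × 3.60 km³ × (919/998.9) = 2.352 km³ of water.
Total added water ≈ 1.444×10^13 m³ over 3.69×10^14 m² → Δh = 0.0391 m = 3.91 cm.

≈ 3.91 cm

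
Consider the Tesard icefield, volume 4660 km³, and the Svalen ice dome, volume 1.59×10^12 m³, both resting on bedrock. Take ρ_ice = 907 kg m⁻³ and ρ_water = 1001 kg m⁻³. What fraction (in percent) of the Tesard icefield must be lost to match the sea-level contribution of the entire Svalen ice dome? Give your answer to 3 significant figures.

≈ 34.1 %

Equal sea-level rise means equal mass of meltwater, i.e. equal mass of ice lost.
Ice mass of Svalen: 1.442×10^15 kg; ice mass of Tesard: 4.227×10^15 kg.
Fraction required = 1.442×10^15 / 4.227×10^15 = 0.341 → 34.1 %.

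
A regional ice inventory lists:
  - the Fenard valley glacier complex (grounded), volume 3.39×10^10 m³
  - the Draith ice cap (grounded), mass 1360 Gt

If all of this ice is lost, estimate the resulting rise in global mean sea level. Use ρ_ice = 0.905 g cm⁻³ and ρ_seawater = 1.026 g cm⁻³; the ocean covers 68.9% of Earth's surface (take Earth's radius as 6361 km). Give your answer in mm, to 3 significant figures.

Fenard: 3.39×10^10 m³ × (905/1026) = 2.990×10^10 m³ of water.
Draith: 1360 Gt = 1.360×10^15 kg; dividing by ρ_w = 1.026 g cm⁻³ = 1026 kg m⁻³ gives 1.326×10^12 m³ of water.
Total added water ≈ 1.355×10^12 m³ over 3.50×10^14 m² → Δh = 3.87×10^-3 m = 3.87 mm.

≈ 3.87 mm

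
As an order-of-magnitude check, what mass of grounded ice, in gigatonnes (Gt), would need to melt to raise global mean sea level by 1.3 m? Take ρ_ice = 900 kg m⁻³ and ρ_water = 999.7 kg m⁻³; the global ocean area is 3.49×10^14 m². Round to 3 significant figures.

≈ 4.54×10^5 Gt

Required water volume = Δh × A = 1.3 m × 3.49×10^14 m² = 4.537×10^14 m³.
ρ_w = 999.7 kg m⁻³, so the mass of water = 4.537×10^14 m³ × 999.7 kg m⁻³ = 4.536×10^17 kg = 4.54×10^5 Gt (and the same mass of ice, by conservation).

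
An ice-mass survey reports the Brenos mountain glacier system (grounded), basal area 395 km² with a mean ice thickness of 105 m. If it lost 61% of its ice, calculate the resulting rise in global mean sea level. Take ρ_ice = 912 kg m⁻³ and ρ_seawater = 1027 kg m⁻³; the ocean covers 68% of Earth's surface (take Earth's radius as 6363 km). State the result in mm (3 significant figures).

≈ 0.0649 mm

Brenos: ice volume = 395 km² × 105 m = 41.48 km³; 0.61 × 41.48 × (912/1027) = 22.47 km³ of water.
Spread over 3.46×10^14 m² of ocean, Δh = 2.247×10^10 / 3.46×10^14 = 6.49×10^-5 m = 0.0649 mm.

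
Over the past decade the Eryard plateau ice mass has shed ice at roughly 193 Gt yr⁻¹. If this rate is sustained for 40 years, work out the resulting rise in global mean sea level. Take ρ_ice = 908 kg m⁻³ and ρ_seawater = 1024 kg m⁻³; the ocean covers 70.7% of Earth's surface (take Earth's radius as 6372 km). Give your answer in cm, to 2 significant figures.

Total mass lost = 193 Gt/yr × 40 yr = 7720 Gt = 7.720×10^15 kg.
ρ_w = 1024 kg m⁻³, so water volume = 7.720×10^15 / 1024 = 7.539×10^12 m³.
Δh = 7.539×10^12 / 3.61×10^14 = 0.0209 m = 2.1 cm.

≈ 2.1 cm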